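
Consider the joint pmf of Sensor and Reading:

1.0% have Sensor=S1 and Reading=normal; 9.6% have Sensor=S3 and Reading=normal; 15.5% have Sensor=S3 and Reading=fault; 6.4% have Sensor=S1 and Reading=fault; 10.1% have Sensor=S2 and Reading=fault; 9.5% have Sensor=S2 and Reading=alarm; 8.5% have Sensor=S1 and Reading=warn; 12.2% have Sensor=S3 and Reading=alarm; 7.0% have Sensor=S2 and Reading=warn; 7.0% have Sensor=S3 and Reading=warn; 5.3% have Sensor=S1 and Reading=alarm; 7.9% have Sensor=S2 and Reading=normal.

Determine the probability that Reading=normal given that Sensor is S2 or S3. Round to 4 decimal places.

0.2221

P(Sensor=S2) = 0.079 + 0.070 + 0.095 + 0.101 = 0.345.
P(Sensor=S3) = 0.096 + 0.070 + 0.122 + 0.155 = 0.443.
P(Sensor ∈ {S2, S3}) = 0.345 + 0.443 = 0.788; P(Reading=normal, Sensor ∈ {S2, S3}) = 0.079 + 0.096 = 0.175.
P(Reading=normal | Sensor ∈ {S2, S3}) = 0.175/0.788 = 0.2221.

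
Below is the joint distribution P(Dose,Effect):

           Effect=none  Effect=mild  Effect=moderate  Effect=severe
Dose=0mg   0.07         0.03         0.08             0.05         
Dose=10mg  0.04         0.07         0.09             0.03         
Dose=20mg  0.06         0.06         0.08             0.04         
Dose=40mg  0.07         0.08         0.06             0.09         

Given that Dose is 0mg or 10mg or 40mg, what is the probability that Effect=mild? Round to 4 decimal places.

0.2368

P(Dose=0mg) = 0.07 + 0.03 + 0.08 + 0.05 = 0.23.
P(Dose=10mg) = 0.04 + 0.07 + 0.09 + 0.03 = 0.23.
P(Dose=40mg) = 0.07 + 0.08 + 0.06 + 0.09 = 0.30.
P(Dose ∈ {0mg, 10mg, 40mg}) = 0.23 + 0.23 + 0.30 = 0.76; P(Effect=mild, Dose ∈ {0mg, 10mg, 40mg}) = 0.03 + 0.07 + 0.08 = 0.18.
P(Effect=mild | Dose ∈ {0mg, 10mg, 40mg}) = 0.18/0.76 = 0.2368.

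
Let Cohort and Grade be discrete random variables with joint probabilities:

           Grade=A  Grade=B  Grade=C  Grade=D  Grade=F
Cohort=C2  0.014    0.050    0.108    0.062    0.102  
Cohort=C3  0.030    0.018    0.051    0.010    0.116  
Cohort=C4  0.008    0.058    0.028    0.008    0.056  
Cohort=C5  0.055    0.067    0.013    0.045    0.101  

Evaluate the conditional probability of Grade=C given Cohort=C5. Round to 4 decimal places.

0.0463

P(Cohort=C5) = 0.055 + 0.067 + 0.013 + 0.045 + 0.101 = 0.281.
P(Grade=C | Cohort=C5) = 0.013/0.281 = 0.0463.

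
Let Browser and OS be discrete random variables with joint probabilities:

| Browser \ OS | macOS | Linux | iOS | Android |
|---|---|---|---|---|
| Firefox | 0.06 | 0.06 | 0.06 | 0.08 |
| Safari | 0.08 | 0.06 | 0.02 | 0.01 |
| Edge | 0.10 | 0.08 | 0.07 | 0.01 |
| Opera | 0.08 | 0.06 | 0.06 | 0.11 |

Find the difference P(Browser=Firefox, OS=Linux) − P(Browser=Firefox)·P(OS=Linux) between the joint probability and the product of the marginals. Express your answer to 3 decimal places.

-0.008

P(Browser=Firefox) = 0.06 + 0.06 + 0.06 + 0.08 = 0.26.
P(OS=Linux) = 0.06 + 0.06 + 0.08 + 0.06 = 0.26.
P(Browser=Firefox, OS=Linux) − P(Browser=Firefox)P(OS=Linux) = 0.06 − 0.26×0.26 = -0.008.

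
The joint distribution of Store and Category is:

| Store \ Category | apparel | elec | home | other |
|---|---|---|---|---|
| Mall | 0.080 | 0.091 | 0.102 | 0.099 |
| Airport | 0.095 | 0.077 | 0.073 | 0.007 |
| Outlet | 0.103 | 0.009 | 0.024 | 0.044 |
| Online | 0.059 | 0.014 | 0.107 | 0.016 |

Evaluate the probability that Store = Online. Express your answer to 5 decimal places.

P(Store=Online) = 0.059 + 0.014 + 0.107 + 0.016 = 0.196.

0.19600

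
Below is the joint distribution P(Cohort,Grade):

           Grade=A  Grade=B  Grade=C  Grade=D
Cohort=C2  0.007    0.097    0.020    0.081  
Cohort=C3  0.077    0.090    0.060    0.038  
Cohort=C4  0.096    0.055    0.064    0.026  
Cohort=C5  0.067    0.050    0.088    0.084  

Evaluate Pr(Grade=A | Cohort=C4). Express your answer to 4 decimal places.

P(Cohort=C4) = 0.096 + 0.055 + 0.064 + 0.026 = 0.241.
P(Grade=A | Cohort=C4) = 0.096/0.241 = 0.3983.

0.3983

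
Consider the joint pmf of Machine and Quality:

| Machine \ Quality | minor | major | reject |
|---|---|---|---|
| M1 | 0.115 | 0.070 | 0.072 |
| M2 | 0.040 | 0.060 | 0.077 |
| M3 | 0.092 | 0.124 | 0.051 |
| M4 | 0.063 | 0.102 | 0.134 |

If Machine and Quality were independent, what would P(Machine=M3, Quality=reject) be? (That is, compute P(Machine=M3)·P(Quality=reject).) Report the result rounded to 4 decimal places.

P(Machine=M3) = 0.092 + 0.124 + 0.051 = 0.267.
P(Quality=reject) = 0.072 + 0.077 + 0.051 + 0.134 = 0.334.
Product: 0.267 × 0.334 = 0.0892.

0.0892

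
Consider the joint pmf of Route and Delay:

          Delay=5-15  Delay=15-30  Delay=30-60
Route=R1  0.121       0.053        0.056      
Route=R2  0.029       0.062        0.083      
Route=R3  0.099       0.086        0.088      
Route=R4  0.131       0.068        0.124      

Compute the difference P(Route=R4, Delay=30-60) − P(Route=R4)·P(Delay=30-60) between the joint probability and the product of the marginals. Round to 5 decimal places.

P(Route=R4) = 0.131 + 0.068 + 0.124 = 0.323.
P(Delay=30-60) = 0.056 + 0.083 + 0.088 + 0.124 = 0.351.
P(Route=R4, Delay=30-60) − P(Route=R4)P(Delay=30-60) = 0.124 − 0.323×0.351 = 0.01063.

0.01063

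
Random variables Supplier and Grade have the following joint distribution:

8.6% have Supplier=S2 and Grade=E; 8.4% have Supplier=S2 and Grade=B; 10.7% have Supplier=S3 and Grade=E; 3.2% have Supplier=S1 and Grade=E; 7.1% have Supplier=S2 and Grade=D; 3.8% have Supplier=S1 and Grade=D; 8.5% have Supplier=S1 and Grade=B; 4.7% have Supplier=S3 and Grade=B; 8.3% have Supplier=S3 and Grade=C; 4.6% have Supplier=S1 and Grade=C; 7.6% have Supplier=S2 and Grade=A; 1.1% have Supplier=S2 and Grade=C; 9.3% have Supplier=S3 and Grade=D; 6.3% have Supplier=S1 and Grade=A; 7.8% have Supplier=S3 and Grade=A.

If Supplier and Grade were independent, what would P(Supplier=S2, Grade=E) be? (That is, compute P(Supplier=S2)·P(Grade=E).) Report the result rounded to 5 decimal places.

0.07380

P(Supplier=S2) = 0.076 + 0.084 + 0.011 + 0.071 + 0.086 = 0.328.
P(Grade=E) = 0.032 + 0.086 + 0.107 = 0.225.
Product: 0.328 × 0.225 = 0.07380.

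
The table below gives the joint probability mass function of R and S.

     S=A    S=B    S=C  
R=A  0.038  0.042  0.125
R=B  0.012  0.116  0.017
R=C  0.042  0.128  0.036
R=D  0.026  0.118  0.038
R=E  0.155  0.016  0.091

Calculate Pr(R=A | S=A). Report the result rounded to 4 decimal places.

0.1392

P(S=A) = 0.038 + 0.012 + 0.042 + 0.026 + 0.155 = 0.273.
P(R=A | S=A) = 0.038/0.273 = 0.1392.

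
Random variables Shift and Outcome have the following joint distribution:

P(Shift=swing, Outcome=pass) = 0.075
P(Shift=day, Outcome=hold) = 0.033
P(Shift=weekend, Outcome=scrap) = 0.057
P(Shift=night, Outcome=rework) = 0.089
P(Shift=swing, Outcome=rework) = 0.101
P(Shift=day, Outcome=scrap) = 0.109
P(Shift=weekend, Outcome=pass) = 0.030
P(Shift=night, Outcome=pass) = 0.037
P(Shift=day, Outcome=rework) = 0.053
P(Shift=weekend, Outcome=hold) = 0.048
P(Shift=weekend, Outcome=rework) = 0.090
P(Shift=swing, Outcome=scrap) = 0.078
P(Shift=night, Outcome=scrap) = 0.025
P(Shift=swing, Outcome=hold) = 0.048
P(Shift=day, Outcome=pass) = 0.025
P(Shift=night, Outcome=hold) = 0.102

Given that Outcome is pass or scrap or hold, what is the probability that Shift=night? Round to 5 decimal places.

P(Outcome=pass) = 0.025 + 0.075 + 0.037 + 0.030 = 0.167.
P(Outcome=scrap) = 0.109 + 0.078 + 0.025 + 0.057 = 0.269.
P(Outcome=hold) = 0.033 + 0.048 + 0.102 + 0.048 = 0.231.
P(Outcome ∈ {pass, scrap, hold}) = 0.167 + 0.269 + 0.231 = 0.667; P(Shift=night, Outcome ∈ {pass, scrap, hold}) = 0.037 + 0.025 + 0.102 = 0.164.
P(Shift=night | Outcome ∈ {pass, scrap, hold}) = 0.164/0.667 = 0.24588.

0.24588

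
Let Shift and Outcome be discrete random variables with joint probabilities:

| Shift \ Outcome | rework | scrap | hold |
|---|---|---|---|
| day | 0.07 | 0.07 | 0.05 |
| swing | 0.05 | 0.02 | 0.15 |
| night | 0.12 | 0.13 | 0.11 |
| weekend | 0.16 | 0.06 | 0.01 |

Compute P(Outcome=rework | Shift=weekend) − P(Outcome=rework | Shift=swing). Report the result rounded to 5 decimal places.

0.46838

P(Shift=weekend) = 0.16 + 0.06 + 0.01 = 0.23; P(Outcome=rework | Shift=weekend) = 0.16/0.23 = 0.695652.
P(Shift=swing) = 0.05 + 0.02 + 0.15 = 0.22; P(Outcome=rework | Shift=swing) = 0.05/0.22 = 0.227273.
Difference = 0.46838.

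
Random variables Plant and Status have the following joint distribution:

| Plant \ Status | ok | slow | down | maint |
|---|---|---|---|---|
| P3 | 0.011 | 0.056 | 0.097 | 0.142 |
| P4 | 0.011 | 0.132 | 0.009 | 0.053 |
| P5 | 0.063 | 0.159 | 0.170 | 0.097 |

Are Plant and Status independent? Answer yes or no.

P(Plant=P4) = 0.205 and P(Status=slow) = 0.347, so their product is 0.07114, but P(Plant=P4, Status=slow) = 0.132. Since these differ, Plant and Status are not independent.

no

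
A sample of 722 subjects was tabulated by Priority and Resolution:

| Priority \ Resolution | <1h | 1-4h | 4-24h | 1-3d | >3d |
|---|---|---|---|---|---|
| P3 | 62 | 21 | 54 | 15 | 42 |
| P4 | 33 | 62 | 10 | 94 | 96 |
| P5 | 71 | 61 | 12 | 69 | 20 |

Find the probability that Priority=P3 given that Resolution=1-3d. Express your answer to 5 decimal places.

Total with Resolution=1-3d: 15 + 94 + 69 = 178.
P(Priority=P3 | Resolution=1-3d) = 15/178 = 0.08427.

0.08427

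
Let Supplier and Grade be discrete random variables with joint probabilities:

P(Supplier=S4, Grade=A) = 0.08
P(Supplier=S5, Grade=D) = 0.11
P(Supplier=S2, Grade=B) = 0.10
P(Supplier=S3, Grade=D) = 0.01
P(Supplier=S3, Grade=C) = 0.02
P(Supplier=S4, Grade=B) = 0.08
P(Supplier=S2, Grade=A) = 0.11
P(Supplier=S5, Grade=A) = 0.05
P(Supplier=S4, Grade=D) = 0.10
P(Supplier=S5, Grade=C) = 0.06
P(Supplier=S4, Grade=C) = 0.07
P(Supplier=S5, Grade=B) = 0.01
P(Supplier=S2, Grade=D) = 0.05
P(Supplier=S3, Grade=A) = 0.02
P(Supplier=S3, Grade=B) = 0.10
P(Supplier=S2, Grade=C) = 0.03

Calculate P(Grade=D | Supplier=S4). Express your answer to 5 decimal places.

0.30303

P(Supplier=S4) = 0.08 + 0.08 + 0.07 + 0.10 = 0.33.
P(Grade=D | Supplier=S4) = 0.10/0.33 = 0.30303.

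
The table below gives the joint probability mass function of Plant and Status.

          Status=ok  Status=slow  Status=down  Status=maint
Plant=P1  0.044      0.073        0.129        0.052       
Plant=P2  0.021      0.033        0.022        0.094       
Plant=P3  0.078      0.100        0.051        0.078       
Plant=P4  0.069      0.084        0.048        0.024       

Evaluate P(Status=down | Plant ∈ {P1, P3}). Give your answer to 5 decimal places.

0.29752

P(Plant=P1) = 0.044 + 0.073 + 0.129 + 0.052 = 0.298.
P(Plant=P3) = 0.078 + 0.100 + 0.051 + 0.078 = 0.307.
P(Plant ∈ {P1, P3}) = 0.298 + 0.307 = 0.605; P(Status=down, Plant ∈ {P1, P3}) = 0.129 + 0.051 = 0.180.
P(Status=down | Plant ∈ {P1, P3}) = 0.180/0.605 = 0.29752.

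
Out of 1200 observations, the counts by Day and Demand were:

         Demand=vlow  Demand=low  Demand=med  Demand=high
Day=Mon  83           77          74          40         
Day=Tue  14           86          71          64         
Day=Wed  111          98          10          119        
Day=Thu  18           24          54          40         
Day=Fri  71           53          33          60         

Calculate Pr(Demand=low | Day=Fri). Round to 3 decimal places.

Total with Day=Fri: 71 + 53 + 33 + 60 = 217.
P(Demand=low | Day=Fri) = 53/217 = 0.244.

0.244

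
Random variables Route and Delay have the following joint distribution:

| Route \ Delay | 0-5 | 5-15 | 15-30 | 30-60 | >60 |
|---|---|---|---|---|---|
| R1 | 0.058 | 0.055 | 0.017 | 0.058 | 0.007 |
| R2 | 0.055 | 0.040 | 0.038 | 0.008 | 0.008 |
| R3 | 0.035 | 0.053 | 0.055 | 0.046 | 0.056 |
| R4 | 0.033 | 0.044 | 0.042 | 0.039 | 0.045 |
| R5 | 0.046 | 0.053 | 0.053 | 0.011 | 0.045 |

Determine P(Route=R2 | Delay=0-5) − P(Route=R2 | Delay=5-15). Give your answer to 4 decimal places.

0.0790

P(Delay=0-5) = 0.058 + 0.055 + 0.035 + 0.033 + 0.046 = 0.227; P(Route=R2 | Delay=0-5) = 0.055/0.227 = 0.24229.
P(Delay=5-15) = 0.055 + 0.040 + 0.053 + 0.044 + 0.053 = 0.245; P(Route=R2 | Delay=5-15) = 0.040/0.245 = 0.16327.
Difference = 0.0790.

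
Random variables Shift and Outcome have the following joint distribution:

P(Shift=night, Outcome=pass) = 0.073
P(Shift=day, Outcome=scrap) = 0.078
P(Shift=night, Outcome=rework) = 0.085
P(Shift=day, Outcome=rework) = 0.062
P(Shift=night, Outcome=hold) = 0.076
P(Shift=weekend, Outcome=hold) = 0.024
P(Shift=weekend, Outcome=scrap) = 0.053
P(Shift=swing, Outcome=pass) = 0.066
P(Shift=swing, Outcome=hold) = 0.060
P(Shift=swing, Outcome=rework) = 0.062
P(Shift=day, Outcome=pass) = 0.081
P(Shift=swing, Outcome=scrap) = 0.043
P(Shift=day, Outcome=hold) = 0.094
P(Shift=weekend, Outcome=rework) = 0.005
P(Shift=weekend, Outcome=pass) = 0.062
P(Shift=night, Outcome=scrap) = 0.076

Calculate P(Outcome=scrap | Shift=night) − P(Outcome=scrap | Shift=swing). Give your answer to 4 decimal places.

P(Shift=night) = 0.073 + 0.085 + 0.076 + 0.076 = 0.310; P(Outcome=scrap | Shift=night) = 0.076/0.310 = 0.24516.
P(Shift=swing) = 0.066 + 0.062 + 0.043 + 0.060 = 0.231; P(Outcome=scrap | Shift=swing) = 0.043/0.231 = 0.18615.
Difference = 0.0590.

0.0590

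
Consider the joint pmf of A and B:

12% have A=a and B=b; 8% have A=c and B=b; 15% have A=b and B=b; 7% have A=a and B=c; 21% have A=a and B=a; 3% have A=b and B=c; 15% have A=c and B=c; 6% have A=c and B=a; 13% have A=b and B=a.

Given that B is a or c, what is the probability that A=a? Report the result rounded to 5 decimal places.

P(B=a) = 0.21 + 0.13 + 0.06 = 0.40.
P(B=c) = 0.07 + 0.03 + 0.15 = 0.25.
P(B ∈ {a, c}) = 0.40 + 0.25 = 0.65; P(A=a, B ∈ {a, c}) = 0.21 + 0.07 = 0.28.
P(A=a | B ∈ {a, c}) = 0.28/0.65 = 0.43077.

0.43077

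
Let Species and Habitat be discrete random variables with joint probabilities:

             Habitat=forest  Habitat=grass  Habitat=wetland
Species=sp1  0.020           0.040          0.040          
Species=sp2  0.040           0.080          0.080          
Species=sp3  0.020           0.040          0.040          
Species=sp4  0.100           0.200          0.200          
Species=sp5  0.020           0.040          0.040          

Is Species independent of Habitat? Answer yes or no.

Every cell satisfies P(Species,Habitat) = P(Species)·P(Habitat). For instance P(Species=sp2) = 0.200, P(Habitat=wetland) = 0.400, and 0.200×0.400 = 0.080 matches the joint entry. So Species and Habitat are independent.

yes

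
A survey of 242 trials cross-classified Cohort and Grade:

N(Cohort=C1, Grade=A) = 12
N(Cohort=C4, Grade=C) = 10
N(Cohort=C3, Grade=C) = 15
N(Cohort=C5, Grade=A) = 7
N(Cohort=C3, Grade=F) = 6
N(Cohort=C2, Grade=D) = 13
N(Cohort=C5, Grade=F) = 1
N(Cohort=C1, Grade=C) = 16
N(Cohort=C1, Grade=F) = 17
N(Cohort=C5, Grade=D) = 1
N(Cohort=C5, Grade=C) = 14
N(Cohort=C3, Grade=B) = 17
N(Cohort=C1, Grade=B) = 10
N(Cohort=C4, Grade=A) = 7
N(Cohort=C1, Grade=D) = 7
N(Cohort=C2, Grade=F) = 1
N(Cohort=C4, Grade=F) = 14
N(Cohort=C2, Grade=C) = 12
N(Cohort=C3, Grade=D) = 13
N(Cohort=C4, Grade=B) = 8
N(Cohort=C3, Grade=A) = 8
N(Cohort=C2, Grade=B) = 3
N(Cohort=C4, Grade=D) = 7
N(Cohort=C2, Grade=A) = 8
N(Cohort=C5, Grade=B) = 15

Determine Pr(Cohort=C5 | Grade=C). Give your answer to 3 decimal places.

Total with Grade=C: 16 + 12 + 15 + 10 + 14 = 67.
P(Cohort=C5 | Grade=C) = 14/67 = 0.209.

0.209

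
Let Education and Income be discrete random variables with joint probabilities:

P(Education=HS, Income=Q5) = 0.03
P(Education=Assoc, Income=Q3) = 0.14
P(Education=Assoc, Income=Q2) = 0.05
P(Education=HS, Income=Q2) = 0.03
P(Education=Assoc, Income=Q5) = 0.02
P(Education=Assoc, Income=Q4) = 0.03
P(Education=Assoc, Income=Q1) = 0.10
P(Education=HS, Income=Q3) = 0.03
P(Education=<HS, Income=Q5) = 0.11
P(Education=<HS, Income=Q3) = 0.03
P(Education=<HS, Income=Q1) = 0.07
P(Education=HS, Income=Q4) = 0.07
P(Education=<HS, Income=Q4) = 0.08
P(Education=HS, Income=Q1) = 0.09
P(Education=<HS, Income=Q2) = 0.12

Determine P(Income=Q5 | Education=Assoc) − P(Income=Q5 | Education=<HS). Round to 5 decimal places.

-0.20947

P(Education=Assoc) = 0.10 + 0.05 + 0.14 + 0.03 + 0.02 = 0.34; P(Income=Q5 | Education=Assoc) = 0.02/0.34 = 0.058824.
P(Education=<HS) = 0.07 + 0.12 + 0.03 + 0.08 + 0.11 = 0.41; P(Income=Q5 | Education=<HS) = 0.11/0.41 = 0.268293.
Difference = -0.20947.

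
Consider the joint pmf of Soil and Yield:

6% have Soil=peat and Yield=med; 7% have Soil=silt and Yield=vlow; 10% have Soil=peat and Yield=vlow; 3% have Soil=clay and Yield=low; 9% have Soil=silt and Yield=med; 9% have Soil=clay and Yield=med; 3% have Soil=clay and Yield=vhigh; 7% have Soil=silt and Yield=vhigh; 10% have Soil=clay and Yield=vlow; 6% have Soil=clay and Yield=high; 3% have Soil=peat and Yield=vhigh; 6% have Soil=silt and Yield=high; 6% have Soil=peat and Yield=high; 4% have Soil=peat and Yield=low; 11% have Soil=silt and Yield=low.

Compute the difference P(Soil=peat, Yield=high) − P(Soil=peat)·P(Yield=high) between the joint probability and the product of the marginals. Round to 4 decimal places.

P(Soil=peat) = 0.10 + 0.04 + 0.06 + 0.06 + 0.03 = 0.29.
P(Yield=high) = 0.06 + 0.06 + 0.06 = 0.18.
P(Soil=peat, Yield=high) − P(Soil=peat)P(Yield=high) = 0.06 − 0.29×0.18 = 0.0078.

0.0078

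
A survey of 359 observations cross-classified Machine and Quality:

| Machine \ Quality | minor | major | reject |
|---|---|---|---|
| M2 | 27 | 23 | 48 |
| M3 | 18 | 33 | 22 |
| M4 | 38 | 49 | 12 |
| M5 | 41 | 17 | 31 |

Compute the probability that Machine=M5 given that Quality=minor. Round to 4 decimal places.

0.3306

Total with Quality=minor: 27 + 18 + 38 + 41 = 124.
P(Machine=M5 | Quality=minor) = 41/124 = 0.3306.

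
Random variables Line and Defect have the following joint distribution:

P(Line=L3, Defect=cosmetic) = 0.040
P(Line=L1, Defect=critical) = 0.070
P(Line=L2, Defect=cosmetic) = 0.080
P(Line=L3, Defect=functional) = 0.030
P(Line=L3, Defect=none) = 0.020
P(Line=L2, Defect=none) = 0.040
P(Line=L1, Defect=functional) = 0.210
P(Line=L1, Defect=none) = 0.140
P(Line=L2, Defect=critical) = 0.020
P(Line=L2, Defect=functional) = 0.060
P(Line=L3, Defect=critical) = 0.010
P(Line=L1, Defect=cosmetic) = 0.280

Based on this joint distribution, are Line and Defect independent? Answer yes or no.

Every cell satisfies P(Line,Defect) = P(Line)·P(Defect). For instance P(Line=L2) = 0.200, P(Defect=functional) = 0.300, and 0.200×0.300 = 0.060 matches the joint entry. So Line and Defect are independent.

yes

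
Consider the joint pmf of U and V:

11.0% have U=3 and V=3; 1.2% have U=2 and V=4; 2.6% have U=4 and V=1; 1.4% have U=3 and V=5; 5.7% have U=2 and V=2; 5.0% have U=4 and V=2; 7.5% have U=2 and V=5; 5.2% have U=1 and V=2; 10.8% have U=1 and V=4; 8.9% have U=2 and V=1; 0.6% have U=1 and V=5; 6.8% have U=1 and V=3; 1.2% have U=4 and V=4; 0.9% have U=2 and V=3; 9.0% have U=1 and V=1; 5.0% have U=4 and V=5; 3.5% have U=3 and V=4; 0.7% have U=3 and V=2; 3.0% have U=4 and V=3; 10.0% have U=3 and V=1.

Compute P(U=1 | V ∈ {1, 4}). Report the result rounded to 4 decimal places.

P(V=1) = 0.090 + 0.089 + 0.100 + 0.026 = 0.305.
P(V=4) = 0.108 + 0.012 + 0.035 + 0.012 = 0.167.
P(V ∈ {1, 4}) = 0.305 + 0.167 = 0.472; P(U=1, V ∈ {1, 4}) = 0.090 + 0.108 = 0.198.
P(U=1 | V ∈ {1, 4}) = 0.198/0.472 = 0.4195.

0.4195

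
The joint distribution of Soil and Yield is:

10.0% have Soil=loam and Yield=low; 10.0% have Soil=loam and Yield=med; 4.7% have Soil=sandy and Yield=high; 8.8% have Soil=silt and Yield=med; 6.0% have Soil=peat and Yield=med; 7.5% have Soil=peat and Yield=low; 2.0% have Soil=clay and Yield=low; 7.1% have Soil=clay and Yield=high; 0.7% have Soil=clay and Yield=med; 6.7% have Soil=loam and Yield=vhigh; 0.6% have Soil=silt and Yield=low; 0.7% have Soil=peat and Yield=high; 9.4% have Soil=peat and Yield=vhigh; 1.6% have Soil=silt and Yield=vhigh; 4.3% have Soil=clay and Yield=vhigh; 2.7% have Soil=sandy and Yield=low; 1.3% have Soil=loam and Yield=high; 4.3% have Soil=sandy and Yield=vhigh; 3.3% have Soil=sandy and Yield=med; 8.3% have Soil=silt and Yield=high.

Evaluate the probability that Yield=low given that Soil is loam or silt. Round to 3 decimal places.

P(Soil=loam) = 0.100 + 0.100 + 0.013 + 0.067 = 0.280.
P(Soil=silt) = 0.006 + 0.088 + 0.083 + 0.016 = 0.193.
P(Soil ∈ {loam, silt}) = 0.280 + 0.193 = 0.473; P(Yield=low, Soil ∈ {loam, silt}) = 0.100 + 0.006 = 0.106.
P(Yield=low | Soil ∈ {loam, silt}) = 0.106/0.473 = 0.224.

0.224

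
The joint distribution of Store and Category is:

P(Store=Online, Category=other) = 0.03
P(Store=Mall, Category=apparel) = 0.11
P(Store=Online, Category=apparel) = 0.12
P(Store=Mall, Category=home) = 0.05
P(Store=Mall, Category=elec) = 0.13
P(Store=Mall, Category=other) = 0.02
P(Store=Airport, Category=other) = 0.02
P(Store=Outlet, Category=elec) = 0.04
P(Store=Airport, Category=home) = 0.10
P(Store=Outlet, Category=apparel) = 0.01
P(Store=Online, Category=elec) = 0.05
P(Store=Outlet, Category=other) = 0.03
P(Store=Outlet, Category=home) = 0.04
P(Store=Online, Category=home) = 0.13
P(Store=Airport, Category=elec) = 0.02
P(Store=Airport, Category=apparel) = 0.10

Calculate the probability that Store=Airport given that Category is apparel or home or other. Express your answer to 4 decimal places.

P(Category=apparel) = 0.11 + 0.10 + 0.01 + 0.12 = 0.34.
P(Category=home) = 0.05 + 0.10 + 0.04 + 0.13 = 0.32.
P(Category=other) = 0.02 + 0.02 + 0.03 + 0.03 = 0.10.
P(Category ∈ {apparel, home, other}) = 0.34 + 0.32 + 0.10 = 0.76; P(Store=Airport, Category ∈ {apparel, home, other}) = 0.10 + 0.10 + 0.02 = 0.22.
P(Store=Airport | Category ∈ {apparel, home, other}) = 0.22/0.76 = 0.2895.

0.2895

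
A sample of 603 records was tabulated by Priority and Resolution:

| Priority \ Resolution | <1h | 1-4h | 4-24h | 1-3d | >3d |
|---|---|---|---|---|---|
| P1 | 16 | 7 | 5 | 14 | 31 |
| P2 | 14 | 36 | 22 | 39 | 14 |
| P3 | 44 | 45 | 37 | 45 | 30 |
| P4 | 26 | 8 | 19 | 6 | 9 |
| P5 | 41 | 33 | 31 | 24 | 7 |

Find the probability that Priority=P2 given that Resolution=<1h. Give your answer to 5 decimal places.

Total with Resolution=<1h: 16 + 14 + 44 + 26 + 41 = 141.
P(Priority=P2 | Resolution=<1h) = 14/141 = 0.09929.

0.09929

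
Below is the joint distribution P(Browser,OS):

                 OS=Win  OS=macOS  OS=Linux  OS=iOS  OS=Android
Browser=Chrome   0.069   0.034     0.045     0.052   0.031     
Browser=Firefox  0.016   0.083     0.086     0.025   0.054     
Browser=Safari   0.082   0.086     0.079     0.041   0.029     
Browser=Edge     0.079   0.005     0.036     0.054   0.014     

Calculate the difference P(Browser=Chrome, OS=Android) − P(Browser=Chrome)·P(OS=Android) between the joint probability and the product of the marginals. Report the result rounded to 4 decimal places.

P(Browser=Chrome) = 0.069 + 0.034 + 0.045 + 0.052 + 0.031 = 0.231.
P(OS=Android) = 0.031 + 0.054 + 0.029 + 0.014 = 0.128.
P(Browser=Chrome, OS=Android) − P(Browser=Chrome)P(OS=Android) = 0.031 − 0.231×0.128 = 0.0014.

0.0014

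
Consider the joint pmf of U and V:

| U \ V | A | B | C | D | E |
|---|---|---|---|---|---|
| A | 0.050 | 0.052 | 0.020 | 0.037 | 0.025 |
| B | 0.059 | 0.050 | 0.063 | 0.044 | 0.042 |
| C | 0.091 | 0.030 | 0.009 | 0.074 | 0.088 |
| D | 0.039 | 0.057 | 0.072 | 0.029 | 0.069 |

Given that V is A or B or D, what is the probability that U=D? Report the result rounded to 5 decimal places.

P(V=A) = 0.050 + 0.059 + 0.091 + 0.039 = 0.239.
P(V=B) = 0.052 + 0.050 + 0.030 + 0.057 = 0.189.
P(V=D) = 0.037 + 0.044 + 0.074 + 0.029 = 0.184.
P(V ∈ {A, B, D}) = 0.239 + 0.189 + 0.184 = 0.612; P(U=D, V ∈ {A, B, D}) = 0.039 + 0.057 + 0.029 = 0.125.
P(U=D | V ∈ {A, B, D}) = 0.125/0.612 = 0.20425.

0.20425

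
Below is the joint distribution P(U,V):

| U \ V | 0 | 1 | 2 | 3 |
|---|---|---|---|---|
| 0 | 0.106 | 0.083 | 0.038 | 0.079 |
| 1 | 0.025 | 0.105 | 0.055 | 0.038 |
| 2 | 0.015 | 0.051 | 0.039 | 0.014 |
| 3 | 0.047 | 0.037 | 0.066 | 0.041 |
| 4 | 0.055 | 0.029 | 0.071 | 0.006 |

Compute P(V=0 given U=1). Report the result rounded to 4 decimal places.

0.1121

P(U=1) = 0.025 + 0.105 + 0.055 + 0.038 = 0.223.
P(V=0 | U=1) = 0.025/0.223 = 0.1121.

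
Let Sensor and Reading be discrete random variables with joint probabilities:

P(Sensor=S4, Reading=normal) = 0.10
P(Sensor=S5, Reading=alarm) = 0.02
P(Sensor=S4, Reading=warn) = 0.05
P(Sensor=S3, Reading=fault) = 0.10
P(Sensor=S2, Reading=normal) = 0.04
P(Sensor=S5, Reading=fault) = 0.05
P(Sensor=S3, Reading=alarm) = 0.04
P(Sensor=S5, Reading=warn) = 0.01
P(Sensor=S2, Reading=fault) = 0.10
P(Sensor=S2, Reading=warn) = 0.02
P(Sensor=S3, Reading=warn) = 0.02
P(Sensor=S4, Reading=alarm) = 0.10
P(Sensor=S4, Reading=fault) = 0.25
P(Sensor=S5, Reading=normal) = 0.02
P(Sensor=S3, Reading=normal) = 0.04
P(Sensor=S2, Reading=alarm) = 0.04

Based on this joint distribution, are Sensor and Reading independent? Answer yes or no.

Every cell satisfies P(Sensor,Reading) = P(Sensor)·P(Reading). For instance P(Sensor=S2) = 0.20, P(Reading=normal) = 0.20, and 0.20×0.20 = 0.04 matches the joint entry. So Sensor and Reading are independent.

yes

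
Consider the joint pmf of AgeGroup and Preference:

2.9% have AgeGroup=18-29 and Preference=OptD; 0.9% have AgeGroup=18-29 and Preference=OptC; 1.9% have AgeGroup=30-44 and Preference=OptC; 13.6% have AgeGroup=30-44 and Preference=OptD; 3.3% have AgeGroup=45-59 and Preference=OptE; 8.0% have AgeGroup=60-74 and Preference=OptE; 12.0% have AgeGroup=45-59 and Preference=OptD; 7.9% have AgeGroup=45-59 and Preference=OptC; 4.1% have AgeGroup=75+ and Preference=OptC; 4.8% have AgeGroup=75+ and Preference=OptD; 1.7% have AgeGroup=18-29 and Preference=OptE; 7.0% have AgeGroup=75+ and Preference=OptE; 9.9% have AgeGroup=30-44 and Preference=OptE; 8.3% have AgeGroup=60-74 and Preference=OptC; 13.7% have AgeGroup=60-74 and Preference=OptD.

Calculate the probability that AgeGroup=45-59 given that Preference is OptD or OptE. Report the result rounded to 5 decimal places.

0.19896

P(Preference=OptD) = 0.029 + 0.136 + 0.120 + 0.137 + 0.048 = 0.470.
P(Preference=OptE) = 0.017 + 0.099 + 0.033 + 0.080 + 0.070 = 0.299.
P(Preference ∈ {OptD, OptE}) = 0.470 + 0.299 = 0.769; P(AgeGroup=45-59, Preference ∈ {OptD, OptE}) = 0.120 + 0.033 = 0.153.
P(AgeGroup=45-59 | Preference ∈ {OptD, OptE}) = 0.153/0.769 = 0.19896.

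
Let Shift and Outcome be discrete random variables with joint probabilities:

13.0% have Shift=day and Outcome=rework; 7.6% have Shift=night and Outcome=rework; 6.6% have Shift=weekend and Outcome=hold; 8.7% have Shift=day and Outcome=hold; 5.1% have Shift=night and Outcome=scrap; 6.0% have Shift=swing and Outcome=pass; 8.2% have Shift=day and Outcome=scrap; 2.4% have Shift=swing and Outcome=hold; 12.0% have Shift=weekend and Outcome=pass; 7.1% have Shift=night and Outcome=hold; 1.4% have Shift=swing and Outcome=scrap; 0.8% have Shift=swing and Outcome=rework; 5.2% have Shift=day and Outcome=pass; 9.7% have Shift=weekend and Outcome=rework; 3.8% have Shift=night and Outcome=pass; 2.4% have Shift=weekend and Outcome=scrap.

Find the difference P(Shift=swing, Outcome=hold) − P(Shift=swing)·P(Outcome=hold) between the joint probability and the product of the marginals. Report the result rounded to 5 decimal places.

P(Shift=swing) = 0.060 + 0.008 + 0.014 + 0.024 = 0.106.
P(Outcome=hold) = 0.087 + 0.024 + 0.071 + 0.066 = 0.248.
P(Shift=swing, Outcome=hold) − P(Shift=swing)P(Outcome=hold) = 0.024 − 0.106×0.248 = -0.00229.

-0.00229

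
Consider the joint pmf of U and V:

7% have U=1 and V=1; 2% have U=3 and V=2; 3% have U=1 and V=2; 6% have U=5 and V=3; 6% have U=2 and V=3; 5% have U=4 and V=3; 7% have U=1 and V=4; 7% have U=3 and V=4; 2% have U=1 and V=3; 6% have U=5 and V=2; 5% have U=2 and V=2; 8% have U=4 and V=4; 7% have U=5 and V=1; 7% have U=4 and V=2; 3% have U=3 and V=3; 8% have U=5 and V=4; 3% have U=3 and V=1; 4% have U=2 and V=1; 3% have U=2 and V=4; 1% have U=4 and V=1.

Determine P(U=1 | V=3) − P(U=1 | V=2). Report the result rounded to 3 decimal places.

-0.040

P(V=3) = 0.02 + 0.06 + 0.03 + 0.05 + 0.06 = 0.22; P(U=1 | V=3) = 0.02/0.22 = 0.0909.
P(V=2) = 0.03 + 0.05 + 0.02 + 0.07 + 0.06 = 0.23; P(U=1 | V=2) = 0.03/0.23 = 0.1304.
Difference = -0.040.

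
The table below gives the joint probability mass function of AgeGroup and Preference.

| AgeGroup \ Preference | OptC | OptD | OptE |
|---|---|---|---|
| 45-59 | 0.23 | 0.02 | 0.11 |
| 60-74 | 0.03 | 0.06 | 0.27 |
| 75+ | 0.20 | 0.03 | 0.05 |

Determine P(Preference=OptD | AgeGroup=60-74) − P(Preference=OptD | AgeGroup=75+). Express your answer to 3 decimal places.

P(AgeGroup=60-74) = 0.03 + 0.06 + 0.27 = 0.36; P(Preference=OptD | AgeGroup=60-74) = 0.06/0.36 = 0.1667.
P(AgeGroup=75+) = 0.20 + 0.03 + 0.05 = 0.28; P(Preference=OptD | AgeGroup=75+) = 0.03/0.28 = 0.1071.
Difference = 0.060.

0.060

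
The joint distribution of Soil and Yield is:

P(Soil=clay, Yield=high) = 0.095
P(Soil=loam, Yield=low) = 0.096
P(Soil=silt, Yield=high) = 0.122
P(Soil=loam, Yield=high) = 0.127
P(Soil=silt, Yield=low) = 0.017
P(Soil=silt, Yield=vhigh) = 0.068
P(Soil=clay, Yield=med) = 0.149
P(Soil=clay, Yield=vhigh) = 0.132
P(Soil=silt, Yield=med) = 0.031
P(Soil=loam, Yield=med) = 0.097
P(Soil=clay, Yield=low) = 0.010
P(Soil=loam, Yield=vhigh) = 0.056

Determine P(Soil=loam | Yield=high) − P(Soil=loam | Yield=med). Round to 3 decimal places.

0.019

P(Yield=high) = 0.127 + 0.095 + 0.122 = 0.344; P(Soil=loam | Yield=high) = 0.127/0.344 = 0.3692.
P(Yield=med) = 0.097 + 0.149 + 0.031 = 0.277; P(Soil=loam | Yield=med) = 0.097/0.277 = 0.3502.
Difference = 0.019.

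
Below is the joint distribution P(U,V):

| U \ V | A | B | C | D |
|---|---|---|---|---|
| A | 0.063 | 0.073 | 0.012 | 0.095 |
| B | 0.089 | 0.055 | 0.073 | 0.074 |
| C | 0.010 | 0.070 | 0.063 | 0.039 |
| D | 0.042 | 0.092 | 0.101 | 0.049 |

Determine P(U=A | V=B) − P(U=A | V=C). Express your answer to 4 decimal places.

P(V=B) = 0.073 + 0.055 + 0.070 + 0.092 = 0.290; P(U=A | V=B) = 0.073/0.290 = 0.25172.
P(V=C) = 0.012 + 0.073 + 0.063 + 0.101 = 0.249; P(U=A | V=C) = 0.012/0.249 = 0.04819.
Difference = 0.2035.

0.2035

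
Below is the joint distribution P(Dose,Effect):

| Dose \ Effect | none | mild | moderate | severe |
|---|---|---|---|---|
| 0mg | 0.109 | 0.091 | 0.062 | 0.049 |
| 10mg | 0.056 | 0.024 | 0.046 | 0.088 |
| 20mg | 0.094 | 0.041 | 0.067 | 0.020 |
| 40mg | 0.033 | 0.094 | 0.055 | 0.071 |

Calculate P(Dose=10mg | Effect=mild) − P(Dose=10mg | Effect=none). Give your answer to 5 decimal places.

P(Effect=mild) = 0.091 + 0.024 + 0.041 + 0.094 = 0.250; P(Dose=10mg | Effect=mild) = 0.024/0.250 = 0.096000.
P(Effect=none) = 0.109 + 0.056 + 0.094 + 0.033 = 0.292; P(Dose=10mg | Effect=none) = 0.056/0.292 = 0.191781.
Difference = -0.09578.

-0.09578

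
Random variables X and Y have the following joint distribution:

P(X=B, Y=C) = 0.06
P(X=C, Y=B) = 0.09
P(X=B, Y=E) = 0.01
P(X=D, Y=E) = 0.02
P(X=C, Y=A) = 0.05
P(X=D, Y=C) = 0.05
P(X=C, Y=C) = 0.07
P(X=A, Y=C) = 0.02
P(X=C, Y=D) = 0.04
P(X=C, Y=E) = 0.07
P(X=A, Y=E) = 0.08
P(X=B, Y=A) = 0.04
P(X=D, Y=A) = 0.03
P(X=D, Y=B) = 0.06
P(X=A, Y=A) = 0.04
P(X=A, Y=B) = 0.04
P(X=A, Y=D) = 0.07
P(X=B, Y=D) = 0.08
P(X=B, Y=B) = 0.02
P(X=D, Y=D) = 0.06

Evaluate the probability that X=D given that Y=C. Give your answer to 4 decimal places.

0.2500

P(Y=C) = 0.02 + 0.06 + 0.07 + 0.05 = 0.20.
P(X=D | Y=C) = 0.05/0.20 = 0.2500.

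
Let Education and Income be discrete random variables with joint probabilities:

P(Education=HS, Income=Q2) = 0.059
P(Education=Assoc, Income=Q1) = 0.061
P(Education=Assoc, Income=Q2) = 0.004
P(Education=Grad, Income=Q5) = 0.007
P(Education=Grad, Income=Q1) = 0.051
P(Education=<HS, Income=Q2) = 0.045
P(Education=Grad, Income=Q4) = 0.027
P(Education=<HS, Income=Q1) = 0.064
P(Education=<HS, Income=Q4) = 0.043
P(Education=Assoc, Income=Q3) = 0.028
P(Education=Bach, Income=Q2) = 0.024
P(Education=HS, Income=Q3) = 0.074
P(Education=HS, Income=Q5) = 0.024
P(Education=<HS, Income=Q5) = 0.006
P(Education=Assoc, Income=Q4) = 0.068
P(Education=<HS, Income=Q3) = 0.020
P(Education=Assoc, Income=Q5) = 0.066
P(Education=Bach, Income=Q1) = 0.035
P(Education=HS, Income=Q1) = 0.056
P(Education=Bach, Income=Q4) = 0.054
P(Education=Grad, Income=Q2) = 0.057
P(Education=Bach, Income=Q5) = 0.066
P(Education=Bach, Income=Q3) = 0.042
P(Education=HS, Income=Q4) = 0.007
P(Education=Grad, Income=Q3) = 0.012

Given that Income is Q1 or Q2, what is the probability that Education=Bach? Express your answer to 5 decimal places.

0.12939

P(Income=Q1) = 0.064 + 0.056 + 0.061 + 0.035 + 0.051 = 0.267.
P(Income=Q2) = 0.045 + 0.059 + 0.004 + 0.024 + 0.057 = 0.189.
P(Income ∈ {Q1, Q2}) = 0.267 + 0.189 = 0.456; P(Education=Bach, Income ∈ {Q1, Q2}) = 0.035 + 0.024 = 0.059.
P(Education=Bach | Income ∈ {Q1, Q2}) = 0.059/0.456 = 0.12939.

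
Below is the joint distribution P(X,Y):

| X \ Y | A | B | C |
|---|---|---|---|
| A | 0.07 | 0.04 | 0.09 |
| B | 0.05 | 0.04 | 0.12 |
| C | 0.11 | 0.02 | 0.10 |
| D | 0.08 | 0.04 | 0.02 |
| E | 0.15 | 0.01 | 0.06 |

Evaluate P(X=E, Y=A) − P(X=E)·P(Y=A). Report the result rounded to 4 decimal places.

0.0488

P(X=E) = 0.15 + 0.01 + 0.06 = 0.22.
P(Y=A) = 0.07 + 0.05 + 0.11 + 0.08 + 0.15 = 0.46.
P(X=E, Y=A) − P(X=E)P(Y=A) = 0.15 − 0.22×0.46 = 0.0488.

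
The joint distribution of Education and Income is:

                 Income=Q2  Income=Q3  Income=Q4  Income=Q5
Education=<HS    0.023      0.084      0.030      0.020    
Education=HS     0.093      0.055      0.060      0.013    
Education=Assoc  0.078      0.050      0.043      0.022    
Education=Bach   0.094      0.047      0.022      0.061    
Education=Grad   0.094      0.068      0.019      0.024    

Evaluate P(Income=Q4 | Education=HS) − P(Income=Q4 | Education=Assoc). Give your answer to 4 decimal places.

0.0487

P(Education=HS) = 0.093 + 0.055 + 0.060 + 0.013 = 0.221; P(Income=Q4 | Education=HS) = 0.060/0.221 = 0.27149.
P(Education=Assoc) = 0.078 + 0.050 + 0.043 + 0.022 = 0.193; P(Income=Q4 | Education=Assoc) = 0.043/0.193 = 0.22280.
Difference = 0.0487.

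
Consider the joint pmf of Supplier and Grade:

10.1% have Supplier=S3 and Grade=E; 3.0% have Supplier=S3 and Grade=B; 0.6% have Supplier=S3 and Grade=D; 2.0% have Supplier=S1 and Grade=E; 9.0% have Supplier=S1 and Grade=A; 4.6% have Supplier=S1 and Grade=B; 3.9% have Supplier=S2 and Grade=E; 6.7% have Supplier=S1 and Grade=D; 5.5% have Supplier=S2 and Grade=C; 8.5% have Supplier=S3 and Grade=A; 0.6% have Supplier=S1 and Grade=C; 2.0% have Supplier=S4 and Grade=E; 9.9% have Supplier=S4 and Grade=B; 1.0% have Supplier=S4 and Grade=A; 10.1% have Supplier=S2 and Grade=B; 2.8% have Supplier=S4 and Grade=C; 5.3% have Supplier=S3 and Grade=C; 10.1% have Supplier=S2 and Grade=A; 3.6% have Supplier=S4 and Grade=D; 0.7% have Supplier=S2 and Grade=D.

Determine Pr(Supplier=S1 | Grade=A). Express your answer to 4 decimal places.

P(Grade=A) = 0.090 + 0.101 + 0.085 + 0.010 = 0.286.
P(Supplier=S1 | Grade=A) = 0.090/0.286 = 0.3147.

0.3147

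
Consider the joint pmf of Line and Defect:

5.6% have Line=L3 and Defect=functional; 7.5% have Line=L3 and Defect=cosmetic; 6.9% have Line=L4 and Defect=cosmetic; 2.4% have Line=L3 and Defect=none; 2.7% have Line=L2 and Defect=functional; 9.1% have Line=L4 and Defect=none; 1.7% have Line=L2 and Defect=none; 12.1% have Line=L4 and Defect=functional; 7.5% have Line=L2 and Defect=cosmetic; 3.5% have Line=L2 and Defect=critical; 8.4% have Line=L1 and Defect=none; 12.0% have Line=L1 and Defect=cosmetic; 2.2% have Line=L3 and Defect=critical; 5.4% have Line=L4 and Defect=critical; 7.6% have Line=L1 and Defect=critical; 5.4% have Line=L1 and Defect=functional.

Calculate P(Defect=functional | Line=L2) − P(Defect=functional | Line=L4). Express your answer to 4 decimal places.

P(Line=L2) = 0.017 + 0.075 + 0.027 + 0.035 = 0.154; P(Defect=functional | Line=L2) = 0.027/0.154 = 0.17532.
P(Line=L4) = 0.091 + 0.069 + 0.121 + 0.054 = 0.335; P(Defect=functional | Line=L4) = 0.121/0.335 = 0.36119.
Difference = -0.1859.

-0.1859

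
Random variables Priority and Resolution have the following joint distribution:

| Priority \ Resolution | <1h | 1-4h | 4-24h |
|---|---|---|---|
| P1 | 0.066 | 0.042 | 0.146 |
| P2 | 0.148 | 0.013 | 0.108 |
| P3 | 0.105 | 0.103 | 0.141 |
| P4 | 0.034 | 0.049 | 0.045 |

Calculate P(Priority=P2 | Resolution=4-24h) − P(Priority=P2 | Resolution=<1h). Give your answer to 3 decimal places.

-0.174

P(Resolution=4-24h) = 0.146 + 0.108 + 0.141 + 0.045 = 0.440; P(Priority=P2 | Resolution=4-24h) = 0.108/0.440 = 0.2455.
P(Resolution=<1h) = 0.066 + 0.148 + 0.105 + 0.034 = 0.353; P(Priority=P2 | Resolution=<1h) = 0.148/0.353 = 0.4193.
Difference = -0.174.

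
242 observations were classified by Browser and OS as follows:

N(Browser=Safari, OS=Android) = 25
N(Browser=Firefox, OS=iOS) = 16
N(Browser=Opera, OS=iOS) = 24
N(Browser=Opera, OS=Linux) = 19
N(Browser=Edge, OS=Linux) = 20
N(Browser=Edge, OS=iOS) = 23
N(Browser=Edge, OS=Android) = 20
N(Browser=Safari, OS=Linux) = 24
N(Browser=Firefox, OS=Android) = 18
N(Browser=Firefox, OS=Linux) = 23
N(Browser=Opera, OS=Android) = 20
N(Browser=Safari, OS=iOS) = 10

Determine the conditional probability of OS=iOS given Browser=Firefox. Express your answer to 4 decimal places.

0.2807

Total with Browser=Firefox: 23 + 16 + 18 = 57.
P(OS=iOS | Browser=Firefox) = 16/57 = 0.2807.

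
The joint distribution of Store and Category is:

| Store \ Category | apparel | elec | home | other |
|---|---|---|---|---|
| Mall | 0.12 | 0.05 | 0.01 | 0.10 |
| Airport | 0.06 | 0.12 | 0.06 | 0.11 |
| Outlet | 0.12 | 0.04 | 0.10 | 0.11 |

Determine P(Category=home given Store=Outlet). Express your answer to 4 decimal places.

P(Store=Outlet) = 0.12 + 0.04 + 0.10 + 0.11 = 0.37.
P(Category=home | Store=Outlet) = 0.10/0.37 = 0.2703.

0.2703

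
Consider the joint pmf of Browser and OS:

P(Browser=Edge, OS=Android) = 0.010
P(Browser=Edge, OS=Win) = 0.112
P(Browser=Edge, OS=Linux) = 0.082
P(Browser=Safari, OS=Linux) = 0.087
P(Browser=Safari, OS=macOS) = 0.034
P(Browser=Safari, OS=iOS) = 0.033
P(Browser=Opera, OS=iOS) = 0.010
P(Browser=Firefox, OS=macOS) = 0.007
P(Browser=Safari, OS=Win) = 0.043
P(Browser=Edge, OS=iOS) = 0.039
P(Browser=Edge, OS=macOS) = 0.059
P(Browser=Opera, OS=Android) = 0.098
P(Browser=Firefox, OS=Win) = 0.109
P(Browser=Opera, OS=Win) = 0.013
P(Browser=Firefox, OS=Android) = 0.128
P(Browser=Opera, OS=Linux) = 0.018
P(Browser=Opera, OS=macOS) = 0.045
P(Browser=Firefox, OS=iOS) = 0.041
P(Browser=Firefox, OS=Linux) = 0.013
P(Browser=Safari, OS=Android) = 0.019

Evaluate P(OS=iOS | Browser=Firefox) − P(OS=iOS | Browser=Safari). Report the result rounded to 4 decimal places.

-0.0152

P(Browser=Firefox) = 0.109 + 0.007 + 0.013 + 0.041 + 0.128 = 0.298; P(OS=iOS | Browser=Firefox) = 0.041/0.298 = 0.13758.
P(Browser=Safari) = 0.043 + 0.034 + 0.087 + 0.033 + 0.019 = 0.216; P(OS=iOS | Browser=Safari) = 0.033/0.216 = 0.15278.
Difference = -0.0152.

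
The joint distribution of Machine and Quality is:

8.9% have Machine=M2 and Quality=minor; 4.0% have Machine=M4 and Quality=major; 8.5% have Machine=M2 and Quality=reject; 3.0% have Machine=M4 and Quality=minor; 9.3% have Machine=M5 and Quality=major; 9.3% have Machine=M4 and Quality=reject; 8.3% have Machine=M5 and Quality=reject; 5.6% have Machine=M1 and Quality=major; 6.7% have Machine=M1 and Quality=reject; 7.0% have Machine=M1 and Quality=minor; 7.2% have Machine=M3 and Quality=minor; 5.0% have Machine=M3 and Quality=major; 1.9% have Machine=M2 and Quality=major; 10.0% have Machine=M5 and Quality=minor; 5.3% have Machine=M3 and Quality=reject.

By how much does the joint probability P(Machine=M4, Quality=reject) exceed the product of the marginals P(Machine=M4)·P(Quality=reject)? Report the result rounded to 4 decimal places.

0.0309

P(Machine=M4) = 0.030 + 0.040 + 0.093 = 0.163.
P(Quality=reject) = 0.067 + 0.085 + 0.053 + 0.093 + 0.083 = 0.381.
P(Machine=M4, Quality=reject) − P(Machine=M4)P(Quality=reject) = 0.093 − 0.163×0.381 = 0.0309.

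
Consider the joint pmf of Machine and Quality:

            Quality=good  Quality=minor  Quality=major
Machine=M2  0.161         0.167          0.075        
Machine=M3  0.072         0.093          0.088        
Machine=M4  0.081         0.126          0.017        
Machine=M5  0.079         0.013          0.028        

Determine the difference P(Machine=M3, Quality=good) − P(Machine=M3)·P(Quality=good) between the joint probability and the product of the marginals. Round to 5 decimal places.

-0.02743

P(Machine=M3) = 0.072 + 0.093 + 0.088 = 0.253.
P(Quality=good) = 0.161 + 0.072 + 0.081 + 0.079 = 0.393.
P(Machine=M3, Quality=good) − P(Machine=M3)P(Quality=good) = 0.072 − 0.253×0.393 = -0.02743.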